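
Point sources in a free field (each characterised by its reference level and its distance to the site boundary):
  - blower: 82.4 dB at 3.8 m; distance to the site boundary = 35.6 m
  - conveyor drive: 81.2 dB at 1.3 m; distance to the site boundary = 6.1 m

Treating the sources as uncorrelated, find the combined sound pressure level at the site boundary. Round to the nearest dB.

69 dB

First find each source's level at the receiver (point-source: −20·log₁₀(r/r_ref)), then combine on an intensity basis.
blower: 82.4 − 20·log₁₀(35.6/3.8) = 82.4 − 19.43 = 62.97 dB.
conveyor drive: 81.2 − 20·log₁₀(6.1/1.3) = 81.2 − 13.43 = 67.77 dB.
Σ 10^(L/10) = 7.967e+06 → L_total = 10·log₁₀(7.967e+06) = 69.01 dB.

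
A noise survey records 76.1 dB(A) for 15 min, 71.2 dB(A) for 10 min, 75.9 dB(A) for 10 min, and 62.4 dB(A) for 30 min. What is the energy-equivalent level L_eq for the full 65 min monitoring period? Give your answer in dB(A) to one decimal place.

Weight each interval's intensity by its duration and average over T = 65 min:
Σ tᵢ·10^(Lᵢ/10) = 15·10^(76.1/10) + 10·10^(71.2/10) + 10·10^(75.9/10) + 30·10^(62.4/10) = 1.184e+09.
L_eq = 10·log₁₀(1.184e+09/65) = 72.60 dB(A).

72.6 dB(A)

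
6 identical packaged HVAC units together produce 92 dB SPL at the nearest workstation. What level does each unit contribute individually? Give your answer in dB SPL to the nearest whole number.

6 equal contributions raise the level by 10·log₁₀ 6 = 7.782 dB, so each unit alone gives 92 − 7.782.

84 dB SPL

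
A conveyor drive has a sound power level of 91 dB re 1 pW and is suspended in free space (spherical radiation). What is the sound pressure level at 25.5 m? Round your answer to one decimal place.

The power spreads over a sphere of area 4π·r², so L_p = L_w − 10·log₁₀(4π·r²).
4π·r² = 8171 m², 10·log₁₀ of that is 39.123 dB.
L_p = 91 − 39.123 = 51.88 dB.

51.9 dB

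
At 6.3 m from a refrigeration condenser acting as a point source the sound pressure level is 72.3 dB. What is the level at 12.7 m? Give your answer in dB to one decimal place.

Point-source attenuation: ΔL = 20·log₁₀(r₂/r₁) = 20·log₁₀(12.7/6.3) = 6.089 dB.
L₂ = 72.3 − 20·log₁₀(12.7/6.3) = 72.3 − 6.089 = 66.21 dB.

66.2 dB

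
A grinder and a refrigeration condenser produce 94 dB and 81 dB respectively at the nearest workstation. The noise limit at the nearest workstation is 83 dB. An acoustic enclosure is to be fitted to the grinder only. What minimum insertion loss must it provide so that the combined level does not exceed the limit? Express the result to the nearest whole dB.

Everything except the grinder sums to 10^(81/10) = 1.259e+08 in linear terms, 81.00 dB.
The limit corresponds to 10^(83/10) = 1.995e+08; subtracting the fixed part leaves 7.363e+07 for the grinder, i.e. 78.67 dB.
So the grinder must be reduced from 94 to 78.67 dB: IL = 15.33 dB.

15 dB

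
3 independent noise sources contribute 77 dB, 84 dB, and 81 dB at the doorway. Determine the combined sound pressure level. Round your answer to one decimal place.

Incoherent sources combine by intensity addition: L_total = 10·log₁₀(Σ 10^(L_i/10)).
Σ 10^(L/10) = 10^(77/10) + 10^(84/10) + 10^(81/10) = 4.272e+08.
L_total = 10·log₁₀(4.272e+08) = 86.31 dB.

86.3 dB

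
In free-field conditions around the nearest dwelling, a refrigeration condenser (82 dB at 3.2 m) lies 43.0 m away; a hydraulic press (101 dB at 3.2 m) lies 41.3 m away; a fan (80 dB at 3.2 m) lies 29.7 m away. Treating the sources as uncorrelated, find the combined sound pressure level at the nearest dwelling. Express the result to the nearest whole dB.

Propagate each source to the receiver with L = L_ref − 20·log₁₀(r/r_ref), then add intensities.
refrigeration condenser: 82 − 20·log₁₀(43.0/3.2) = 82 − 22.57 = 59.43 dB.
hydraulic press: 101 − 20·log₁₀(41.3/3.2) = 101 − 22.22 = 78.78 dB.
fan: 80 − 20·log₁₀(29.7/3.2) = 80 − 19.35 = 60.65 dB.
Σ 10^(L/10) = 7.762e+07 → L_total = 10·log₁₀(7.762e+07) = 78.90 dB.

79 dB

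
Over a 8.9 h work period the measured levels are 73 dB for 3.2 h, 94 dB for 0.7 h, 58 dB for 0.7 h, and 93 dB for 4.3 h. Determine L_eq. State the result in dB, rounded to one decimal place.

Weight each interval's intensity by its duration and average over T = 8.9 h:
Σ tᵢ·10^(Lᵢ/10) = 3.2·10^(73/10) + 0.7·10^(94/10) + 0.7·10^(58/10) + 4.3·10^(93/10) = 1.040e+10.
L_eq = 10·log₁₀(1.040e+10/8.9) = 90.68 dB.

90.7 dB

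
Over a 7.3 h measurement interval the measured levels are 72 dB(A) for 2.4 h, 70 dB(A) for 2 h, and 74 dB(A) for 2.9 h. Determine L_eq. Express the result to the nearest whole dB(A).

L_eq = 10·log₁₀[(1/T)·Σ tᵢ·10^(Lᵢ/10)] with T = 7.3 h.
Σ tᵢ·10^(Lᵢ/10) = 2.4·10^(72/10) + 2·10^(70/10) + 2.9·10^(74/10) = 1.309e+08.
L_eq = 10·log₁₀(1.309e+08/7.3) = 72.54 dB(A).

73 dB(A)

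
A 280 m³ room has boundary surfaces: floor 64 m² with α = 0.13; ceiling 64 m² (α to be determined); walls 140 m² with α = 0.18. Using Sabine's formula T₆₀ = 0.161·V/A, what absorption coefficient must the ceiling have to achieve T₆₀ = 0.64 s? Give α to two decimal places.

From T₆₀ = 0.161·V/A, the target T₆₀ = 0.64 s needs A = 0.161·280/0.64 = 70.44 m².
Absorption from the other surfaces = 64·0.13 + 140·0.18 = 33.52 m², so the ceiling must supply 36.92 m² over 64 m².
α = 36.92/64 = 0.577.

0.58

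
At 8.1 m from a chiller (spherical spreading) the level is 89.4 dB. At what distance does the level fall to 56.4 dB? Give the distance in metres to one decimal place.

Point-source spreading drops the level by 20·log₁₀(r₂/r₁); inverting, r₂/r₁ = 10^(ΔL/20).
r₂ = 8.1·10^((89.4−56.4)/20) = 8.1·10^(33.0/20) = 361.81 m.

361.8 m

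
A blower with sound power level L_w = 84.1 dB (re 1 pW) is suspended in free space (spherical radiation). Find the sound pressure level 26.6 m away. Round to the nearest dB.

Free-field spherical radiation: L_p = L_w − 10·log₁₀(4π·r²), r = 26.6 m.
4π·r² = 8891 m², 10·log₁₀ of that is 39.490 dB.
L_p = 84.1 − 39.490 = 44.61 dB.

45 dB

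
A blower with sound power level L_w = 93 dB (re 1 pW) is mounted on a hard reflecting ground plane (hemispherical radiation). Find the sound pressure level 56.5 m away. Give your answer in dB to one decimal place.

L_p = L_w − 10·log₁₀(2π·r²) with r = 56.5 m.
2π·r² = 2.006e+04 m², 10·log₁₀ of that is 43.023 dB.
L_p = 93 − 43.023 = 49.98 dB.

50.0 dB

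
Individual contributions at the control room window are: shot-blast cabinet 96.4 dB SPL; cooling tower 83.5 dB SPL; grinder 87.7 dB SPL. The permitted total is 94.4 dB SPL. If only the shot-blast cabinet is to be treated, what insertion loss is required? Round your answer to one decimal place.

3.5 dB

Everything except the shot-blast cabinet sums to 10^(83.5/10) + 10^(87.7/10) = 8.127e+08 in linear terms, 89.10 dB SPL.
To meet 94.4 dB SPL overall, the treated shot-blast cabinet may contribute at most 10^(94.4/10) − 8.127e+08 = 1.942e+09, i.e. 92.88 dB SPL.
Required insertion loss = 96.4 − 92.88 = 3.52 dB.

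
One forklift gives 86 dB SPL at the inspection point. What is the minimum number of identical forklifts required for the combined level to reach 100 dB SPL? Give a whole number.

26

The shortfall is 100 − 86 = 14.0 dB, and N units add 10·log₁₀ N, so need 10·log₁₀ N ≥ 14.0.
N ≥ 10^(14.0/10) = 25.119, so N = 26.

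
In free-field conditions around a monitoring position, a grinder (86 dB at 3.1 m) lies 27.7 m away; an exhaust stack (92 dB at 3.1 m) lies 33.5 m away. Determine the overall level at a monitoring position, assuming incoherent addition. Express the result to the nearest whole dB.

73 dB

Propagate each source to the receiver with L = L_ref − 20·log₁₀(r/r_ref), then add intensities.
grinder: 86 − 20·log₁₀(27.7/3.1) = 86 − 19.02 = 66.98 dB.
exhaust stack: 92 − 20·log₁₀(33.5/3.1) = 92 − 20.67 = 71.33 dB.
Σ 10^(L/10) = 1.856e+07 → L_total = 10·log₁₀(1.856e+07) = 72.69 dB.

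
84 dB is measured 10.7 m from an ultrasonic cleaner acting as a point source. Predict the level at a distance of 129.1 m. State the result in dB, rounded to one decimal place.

62.4 dB

For a point source, L₂ = L₁ − 20·log₁₀(r₂/r₁).
L₂ = 84 − 20·log₁₀(129.1/10.7) = 84 − 21.631 = 62.37 dB.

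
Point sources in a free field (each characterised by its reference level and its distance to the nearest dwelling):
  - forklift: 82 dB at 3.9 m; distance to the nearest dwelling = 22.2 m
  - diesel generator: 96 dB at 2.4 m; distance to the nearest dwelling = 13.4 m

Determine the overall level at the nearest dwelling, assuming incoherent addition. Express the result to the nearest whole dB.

81 dB

Propagate each source to the receiver with L = L_ref − 20·log₁₀(r/r_ref), then add intensities.
forklift: 82 − 20·log₁₀(22.2/3.9) = 82 − 15.11 = 66.89 dB.
diesel generator: 96 − 20·log₁₀(13.4/2.4) = 96 − 14.94 = 81.06 dB.
Σ 10^(L/10) = 1.326e+08 → L_total = 10·log₁₀(1.326e+08) = 81.23 dB.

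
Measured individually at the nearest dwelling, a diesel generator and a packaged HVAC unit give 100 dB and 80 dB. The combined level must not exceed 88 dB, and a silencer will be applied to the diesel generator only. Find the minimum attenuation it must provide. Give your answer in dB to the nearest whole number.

13 dB

Fixed contribution from the other source: Σ 10^(L/10) = 10^(80/10) = 1.000e+08 (80.00 dB).
The limit corresponds to 10^(88/10) = 6.310e+08; subtracting the fixed part leaves 5.310e+08 for the diesel generator, i.e. 87.25 dB.
So the diesel generator must be reduced from 100 to 87.25 dB: IL = 12.75 dB.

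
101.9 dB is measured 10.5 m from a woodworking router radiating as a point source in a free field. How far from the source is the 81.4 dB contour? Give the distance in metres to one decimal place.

The 20.5 dB drop corresponds to a distance ratio of 10^(20.5/20) for a point source.
r₂ = 10.5·10^((101.9−81.4)/20) = 10.5·10^(20.5/20) = 111.22 m.

111.2 m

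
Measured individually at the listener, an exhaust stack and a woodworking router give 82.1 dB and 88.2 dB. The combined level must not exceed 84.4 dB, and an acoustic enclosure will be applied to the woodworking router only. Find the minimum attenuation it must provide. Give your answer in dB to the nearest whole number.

8 dB

Everything except the woodworking router sums to 10^(82.1/10) = 1.622e+08 in linear terms, 82.10 dB.
To meet 84.4 dB overall, the treated woodworking router may contribute at most 10^(84.4/10) − 1.622e+08 = 1.132e+08, i.e. 80.54 dB.
Required insertion loss = 88.2 − 80.54 = 7.66 dB.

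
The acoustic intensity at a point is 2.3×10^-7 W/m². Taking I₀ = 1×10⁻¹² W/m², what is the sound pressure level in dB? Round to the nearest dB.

L = 10·log₁₀(I/I₀) = 10·log₁₀(2.3×10^-7/10⁻¹²) = 10·log₁₀(2.3×10^5).
L = 10·(0.3617 + 5) = 53.62 dB.

54 dB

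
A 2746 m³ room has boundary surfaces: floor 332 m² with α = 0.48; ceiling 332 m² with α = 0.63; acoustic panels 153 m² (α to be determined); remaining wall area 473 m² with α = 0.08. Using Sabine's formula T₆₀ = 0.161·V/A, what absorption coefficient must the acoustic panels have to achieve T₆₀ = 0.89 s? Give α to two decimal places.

From T₆₀ = 0.161·V/A, the target T₆₀ = 0.89 s needs A = 0.161·2746/0.89 = 496.75 m².
Absorption from the other surfaces = 332·0.48 + 332·0.63 + 473·0.08 = 406.36 m², so the acoustic panels must supply 90.39 m² over 153 m².
α = 90.39/153 = 0.591.

0.59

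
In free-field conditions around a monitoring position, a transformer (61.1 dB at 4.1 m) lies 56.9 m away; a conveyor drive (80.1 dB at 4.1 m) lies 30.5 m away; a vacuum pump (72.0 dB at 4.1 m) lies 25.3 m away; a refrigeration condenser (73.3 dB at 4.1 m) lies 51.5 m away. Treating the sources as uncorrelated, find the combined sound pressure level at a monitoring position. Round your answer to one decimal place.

63.8 dB

Propagate each source to the receiver with L = L_ref − 20·log₁₀(r/r_ref), then add intensities.
transformer: 61.1 − 20·log₁₀(56.9/4.1) = 61.1 − 22.85 = 38.25 dB.
conveyor drive: 80.1 − 20·log₁₀(30.5/4.1) = 80.1 − 17.43 = 62.67 dB.
vacuum pump: 72.0 − 20·log₁₀(25.3/4.1) = 72.0 − 15.81 = 56.19 dB.
refrigeration condenser: 73.3 − 20·log₁₀(51.5/4.1) = 73.3 − 21.98 = 51.32 dB.
Σ 10^(L/10) = 2.408e+06 → L_total = 10·log₁₀(2.408e+06) = 63.82 dB.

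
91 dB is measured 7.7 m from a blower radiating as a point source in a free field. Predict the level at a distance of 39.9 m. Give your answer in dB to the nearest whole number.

Spherical spreading from a point source gives a 20·log₁₀(r₂/r₁) drop.
L₂ = 91 − 20·log₁₀(39.9/7.7) = 91 − 14.290 = 76.71 dB.

77 dB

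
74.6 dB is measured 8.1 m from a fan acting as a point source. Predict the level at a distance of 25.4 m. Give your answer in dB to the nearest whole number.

65 dB

For a point source, L₂ = L₁ − 20·log₁₀(r₂/r₁).
L₂ = 74.6 − 20·log₁₀(25.4/8.1) = 74.6 − 9.927 = 64.67 dB.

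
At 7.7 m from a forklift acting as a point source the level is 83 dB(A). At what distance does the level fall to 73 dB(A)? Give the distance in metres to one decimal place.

For a point source L₁ − L₂ = 20·log₁₀(r₂/r₁), so r₂ = r₁·10^((L₁−L₂)/20).
r₂ = 7.7·10^((83−73)/20) = 7.7·10^(10.0/20) = 24.35 m.

24.3 m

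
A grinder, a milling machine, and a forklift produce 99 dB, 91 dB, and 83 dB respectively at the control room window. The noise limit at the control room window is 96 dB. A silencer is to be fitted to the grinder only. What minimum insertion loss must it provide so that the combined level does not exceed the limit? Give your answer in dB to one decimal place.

Everything except the grinder sums to 10^(91/10) + 10^(83/10) = 1.458e+09 in linear terms, 91.64 dB.
The limit corresponds to 10^(96/10) = 3.981e+09; subtracting the fixed part leaves 2.523e+09 for the grinder, i.e. 94.02 dB.
So the grinder must be reduced from 99 to 94.02 dB: IL = 4.98 dB.

5.0 dB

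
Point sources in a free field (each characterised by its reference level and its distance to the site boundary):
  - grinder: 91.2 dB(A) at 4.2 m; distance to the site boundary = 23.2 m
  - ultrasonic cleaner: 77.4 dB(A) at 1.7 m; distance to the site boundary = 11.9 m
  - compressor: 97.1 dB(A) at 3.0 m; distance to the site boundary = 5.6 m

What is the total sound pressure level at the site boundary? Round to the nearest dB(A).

Apply inverse-square spreading to bring every level to the receiver, then sum 10^(L/10).
grinder: 91.2 − 20·log₁₀(23.2/4.2) = 91.2 − 14.84 = 76.36 dB(A).
ultrasonic cleaner: 77.4 − 20·log₁₀(11.9/1.7) = 77.4 − 16.90 = 60.50 dB(A).
compressor: 97.1 − 20·log₁₀(5.6/3.0) = 97.1 − 5.42 = 91.68 dB(A).
Σ 10^(L/10) = 1.516e+09 → L_total = 10·log₁₀(1.516e+09) = 91.81 dB(A).

92 dB(A)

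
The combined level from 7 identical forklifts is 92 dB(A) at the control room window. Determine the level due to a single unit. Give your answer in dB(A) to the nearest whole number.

For N identical incoherent sources L_total = L₁ + 10·log₁₀ N, so L₁ = 92 − 10·log₁₀(7) = 92 − 8.451.

84 dB(A)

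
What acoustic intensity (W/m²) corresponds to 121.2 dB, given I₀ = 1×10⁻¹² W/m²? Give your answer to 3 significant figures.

L = 10·log₁₀(I/I₀) ⇒ I = I₀·10^(L/10) = 10⁻¹² × 10^12.12.

1.32 W/m²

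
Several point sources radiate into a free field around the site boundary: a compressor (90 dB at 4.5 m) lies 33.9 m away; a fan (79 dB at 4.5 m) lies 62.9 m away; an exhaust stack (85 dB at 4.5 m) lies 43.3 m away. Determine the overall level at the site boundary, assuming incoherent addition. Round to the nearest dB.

73 dB

Apply inverse-square spreading to bring every level to the receiver, then sum 10^(L/10).
compressor: 90 − 20·log₁₀(33.9/4.5) = 90 − 17.54 = 72.46 dB.
fan: 79 − 20·log₁₀(62.9/4.5) = 79 − 22.91 = 56.09 dB.
exhaust stack: 85 − 20·log₁₀(43.3/4.5) = 85 − 19.67 = 65.33 dB.
Σ 10^(L/10) = 2.144e+07 → L_total = 10·log₁₀(2.144e+07) = 73.31 dB.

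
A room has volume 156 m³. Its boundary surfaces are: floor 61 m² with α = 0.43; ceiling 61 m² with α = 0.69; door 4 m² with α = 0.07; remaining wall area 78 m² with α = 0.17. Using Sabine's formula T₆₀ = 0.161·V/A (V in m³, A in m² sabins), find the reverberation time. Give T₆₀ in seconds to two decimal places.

0.31 s

Total absorption A = 61·0.43 + 61·0.69 + 4·0.07 + 78·0.17 = 81.86 m² sabins.
T₆₀ = 0.161·V/A = 0.161·156/81.86 = 0.307 s.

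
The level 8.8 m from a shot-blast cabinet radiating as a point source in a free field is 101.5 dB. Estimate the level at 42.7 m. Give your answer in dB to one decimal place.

For a point source, L₂ = L₁ − 20·log₁₀(r₂/r₁).
L₂ = 101.5 − 20·log₁₀(42.7/8.8) = 101.5 − 13.719 = 87.78 dB.

87.8 dB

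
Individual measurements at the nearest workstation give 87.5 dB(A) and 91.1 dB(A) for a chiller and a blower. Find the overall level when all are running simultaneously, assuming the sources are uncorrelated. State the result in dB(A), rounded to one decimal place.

For uncorrelated sources the intensities add, so convert each level to linear form, sum, and take 10·log₁₀ of the total.
Σ 10^(L/10) = 10^(87.5/10) + 10^(91.1/10) = 1.851e+09.
L_total = 10·log₁₀(1.851e+09) = 92.67 dB(A).

92.7 dB(A)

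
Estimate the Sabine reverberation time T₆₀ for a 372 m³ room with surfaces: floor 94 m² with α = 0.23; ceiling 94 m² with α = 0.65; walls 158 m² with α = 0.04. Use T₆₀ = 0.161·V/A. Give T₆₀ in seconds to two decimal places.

0.67 s

Summing Sᵢαᵢ: 94·0.23 + 94·0.65 + 158·0.04 = 89.04 m².
T₆₀ = 0.161 × 372 / 89.04 = 0.673 s.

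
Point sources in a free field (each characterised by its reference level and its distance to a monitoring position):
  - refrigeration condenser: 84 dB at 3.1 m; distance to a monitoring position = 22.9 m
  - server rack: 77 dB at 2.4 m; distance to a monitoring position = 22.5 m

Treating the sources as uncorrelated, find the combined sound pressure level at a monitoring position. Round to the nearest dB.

Propagate each source to the receiver with L = L_ref − 20·log₁₀(r/r_ref), then add intensities.
refrigeration condenser: 84 − 20·log₁₀(22.9/3.1) = 84 − 17.37 = 66.63 dB.
server rack: 77 − 20·log₁₀(22.5/2.4) = 77 − 19.44 = 57.56 dB.
Σ 10^(L/10) = 5.173e+06 → L_total = 10·log₁₀(5.173e+06) = 67.14 dB.

67 dB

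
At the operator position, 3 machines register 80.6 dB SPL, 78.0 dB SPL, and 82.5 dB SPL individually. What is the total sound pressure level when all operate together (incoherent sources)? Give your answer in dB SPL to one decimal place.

Incoherent sources combine by intensity addition: L_total = 10·log₁₀(Σ 10^(L_i/10)).
Σ 10^(L/10) = 10^(80.6/10) + 10^(78.0/10) + 10^(82.5/10) = 3.557e+08.
L_total = 10·log₁₀(3.557e+08) = 85.51 dB SPL.

85.5 dB SPL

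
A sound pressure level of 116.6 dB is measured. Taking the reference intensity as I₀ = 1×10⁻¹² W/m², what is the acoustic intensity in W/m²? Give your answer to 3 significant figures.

0.457 W/m²

L = 10·log₁₀(I/I₀) ⇒ I = I₀·10^(L/10) = 10⁻¹² × 10^11.66.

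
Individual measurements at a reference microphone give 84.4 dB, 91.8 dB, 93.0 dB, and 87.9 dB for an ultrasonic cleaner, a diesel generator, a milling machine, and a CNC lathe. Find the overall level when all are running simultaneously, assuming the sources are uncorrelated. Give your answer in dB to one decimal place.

For uncorrelated sources the intensities add, so convert each level to linear form, sum, and take 10·log₁₀ of the total.
Σ 10^(L/10) = 10^(84.4/10) + 10^(91.8/10) + 10^(93.0/10) + 10^(87.9/10) = 4.401e+09.
L_total = 10·log₁₀(4.401e+09) = 96.44 dB.

96.4 dB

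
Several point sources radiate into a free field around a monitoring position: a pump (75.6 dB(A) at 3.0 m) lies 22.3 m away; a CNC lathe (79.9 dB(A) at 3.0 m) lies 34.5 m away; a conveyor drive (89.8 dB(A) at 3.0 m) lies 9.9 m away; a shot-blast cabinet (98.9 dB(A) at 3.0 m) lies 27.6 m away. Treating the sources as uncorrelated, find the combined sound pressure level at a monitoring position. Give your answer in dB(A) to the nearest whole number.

83 dB(A)

Propagate each source to the receiver with L = L_ref − 20·log₁₀(r/r_ref), then add intensities.
pump: 75.6 − 20·log₁₀(22.3/3.0) = 75.6 − 17.42 = 58.18 dB(A).
CNC lathe: 79.9 − 20·log₁₀(34.5/3.0) = 79.9 − 21.21 = 58.69 dB(A).
conveyor drive: 89.8 − 20·log₁₀(9.9/3.0) = 89.8 − 10.37 = 79.43 dB(A).
shot-blast cabinet: 98.9 − 20·log₁₀(27.6/3.0) = 98.9 − 19.28 = 79.62 dB(A).
Σ 10^(L/10) = 1.808e+08 → L_total = 10·log₁₀(1.808e+08) = 82.57 dB(A).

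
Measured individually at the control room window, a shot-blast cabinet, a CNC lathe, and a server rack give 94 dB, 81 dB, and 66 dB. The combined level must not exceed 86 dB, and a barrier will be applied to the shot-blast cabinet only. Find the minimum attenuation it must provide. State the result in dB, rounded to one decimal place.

9.7 dB

Fixed contribution from the other sources: Σ 10^(L/10) = 10^(81/10) + 10^(66/10) = 1.299e+08 (81.14 dB).
To meet 86 dB overall, the treated shot-blast cabinet may contribute at most 10^(86/10) − 1.299e+08 = 2.682e+08, i.e. 84.29 dB.
Required insertion loss = 94 − 84.29 = 9.71 dB.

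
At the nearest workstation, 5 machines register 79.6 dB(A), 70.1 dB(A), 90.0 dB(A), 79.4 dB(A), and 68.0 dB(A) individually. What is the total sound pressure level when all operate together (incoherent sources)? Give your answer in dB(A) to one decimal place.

Incoherent sources combine by intensity addition: L_total = 10·log₁₀(Σ 10^(L_i/10)).
Σ 10^(L/10) = 10^(79.6/10) + 10^(70.1/10) + 10^(90.0/10) + 10^(79.4/10) + 10^(68.0/10) = 1.195e+09.
L_total = 10·log₁₀(1.195e+09) = 90.77 dB(A).

90.8 dB(A)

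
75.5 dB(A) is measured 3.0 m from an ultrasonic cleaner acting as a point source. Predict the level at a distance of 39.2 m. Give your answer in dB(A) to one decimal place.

Point-source attenuation: ΔL = 20·log₁₀(r₂/r₁) = 20·log₁₀(39.2/3.0) = 22.323 dB.
L₂ = 75.5 − 20·log₁₀(39.2/3.0) = 75.5 − 22.323 = 53.18 dB(A).

53.2 dB(A)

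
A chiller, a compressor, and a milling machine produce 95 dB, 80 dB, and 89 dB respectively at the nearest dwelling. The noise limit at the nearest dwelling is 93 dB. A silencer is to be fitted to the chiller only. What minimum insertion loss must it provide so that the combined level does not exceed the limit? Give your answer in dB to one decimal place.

4.6 dB

Fixed contribution from the other sources: Σ 10^(L/10) = 10^(80/10) + 10^(89/10) = 8.943e+08 (89.51 dB).
To meet 93 dB overall, the treated chiller may contribute at most 10^(93/10) − 8.943e+08 = 1.101e+09, i.e. 90.42 dB.
So the chiller must be reduced from 95 to 90.42 dB: IL = 4.58 dB.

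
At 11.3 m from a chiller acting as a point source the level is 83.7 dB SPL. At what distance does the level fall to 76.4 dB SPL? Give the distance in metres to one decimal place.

For a point source L₁ − L₂ = 20·log₁₀(r₂/r₁), so r₂ = r₁·10^((L₁−L₂)/20).
r₂ = 11.3·10^((83.7−76.4)/20) = 11.3·10^(7.3/20) = 26.19 m.

26.2 m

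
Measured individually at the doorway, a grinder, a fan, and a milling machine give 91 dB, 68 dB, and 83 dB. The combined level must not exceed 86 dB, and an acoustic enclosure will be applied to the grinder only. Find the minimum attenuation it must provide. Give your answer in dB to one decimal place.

8.2 dB

The untreated sources together contribute 10^(68/10) + 10^(83/10) = 2.058e+08, i.e. 83.14 dB.
The limit corresponds to 10^(86/10) = 3.981e+08; subtracting the fixed part leaves 1.923e+08 for the grinder, i.e. 82.84 dB.
Required insertion loss = 91 − 82.84 = 8.16 dB.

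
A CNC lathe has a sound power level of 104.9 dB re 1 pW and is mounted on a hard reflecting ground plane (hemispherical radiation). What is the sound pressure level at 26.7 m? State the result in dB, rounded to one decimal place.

Free-field hemispherical radiation: L_p = L_w − 10·log₁₀(2π·r²), r = 26.7 m.
2π·r² = 4479 m², 10·log₁₀ of that is 36.512 dB.
L_p = 104.9 − 36.512 = 68.39 dB.

68.4 dB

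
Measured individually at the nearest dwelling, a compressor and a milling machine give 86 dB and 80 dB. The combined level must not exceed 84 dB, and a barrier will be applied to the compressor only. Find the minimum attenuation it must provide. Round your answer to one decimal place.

Fixed contribution from the other source: Σ 10^(L/10) = 10^(80/10) = 1.000e+08 (80.00 dB).
The limit corresponds to 10^(84/10) = 2.512e+08; subtracting the fixed part leaves 1.512e+08 for the compressor, i.e. 81.80 dB.
Required insertion loss = 86 − 81.80 = 4.20 dB.

4.2 dB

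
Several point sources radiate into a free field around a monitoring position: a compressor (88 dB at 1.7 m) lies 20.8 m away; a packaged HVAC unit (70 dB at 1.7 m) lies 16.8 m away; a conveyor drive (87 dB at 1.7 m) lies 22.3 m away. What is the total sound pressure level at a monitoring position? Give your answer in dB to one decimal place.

Apply inverse-square spreading to bring every level to the receiver, then sum 10^(L/10).
compressor: 88 − 20·log₁₀(20.8/1.7) = 88 − 21.75 = 66.25 dB.
packaged HVAC unit: 70 − 20·log₁₀(16.8/1.7) = 70 − 19.90 = 50.10 dB.
conveyor drive: 87 − 20·log₁₀(22.3/1.7) = 87 − 22.36 = 64.64 dB.
Σ 10^(L/10) = 7.230e+06 → L_total = 10·log₁₀(7.230e+06) = 68.59 dB.

68.6 dB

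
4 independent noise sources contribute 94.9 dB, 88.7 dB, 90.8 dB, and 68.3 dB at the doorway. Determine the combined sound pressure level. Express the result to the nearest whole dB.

Incoherent sources combine by intensity addition: L_total = 10·log₁₀(Σ 10^(L_i/10)).
Σ 10^(L/10) = 10^(94.9/10) + 10^(88.7/10) + 10^(90.8/10) + 10^(68.3/10) = 5.041e+09.
L_total = 10·log₁₀(5.041e+09) = 97.02 dB.

97 dB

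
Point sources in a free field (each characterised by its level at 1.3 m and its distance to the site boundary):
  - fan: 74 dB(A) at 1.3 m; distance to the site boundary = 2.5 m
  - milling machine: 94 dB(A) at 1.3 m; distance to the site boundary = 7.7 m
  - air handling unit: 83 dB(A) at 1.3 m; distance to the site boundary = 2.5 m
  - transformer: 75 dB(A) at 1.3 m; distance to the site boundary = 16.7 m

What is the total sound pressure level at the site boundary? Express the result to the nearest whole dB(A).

81 dB(A)

First find each source's level at the receiver (point-source: −20·log₁₀(r/r_ref)), then combine on an intensity basis.
fan: 74 − 20·log₁₀(2.5/1.3) = 74 − 5.68 = 68.32 dB(A).
milling machine: 94 − 20·log₁₀(7.7/1.3) = 94 − 15.45 = 78.55 dB(A).
air handling unit: 83 − 20·log₁₀(2.5/1.3) = 83 − 5.68 = 77.32 dB(A).
transformer: 75 − 20·log₁₀(16.7/1.3) = 75 − 22.18 = 52.82 dB(A).
Σ 10^(L/10) = 1.325e+08 → L_total = 10·log₁₀(1.325e+08) = 81.22 dB(A).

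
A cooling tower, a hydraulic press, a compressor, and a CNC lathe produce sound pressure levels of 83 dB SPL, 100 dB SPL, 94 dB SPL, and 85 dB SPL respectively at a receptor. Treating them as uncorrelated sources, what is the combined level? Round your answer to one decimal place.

Incoherent sources combine by intensity addition: L_total = 10·log₁₀(Σ 10^(L_i/10)).
Σ 10^(L/10) = 10^(83/10) + 10^(100/10) + 10^(94/10) + 10^(85/10) = 1.303e+10.
L_total = 10·log₁₀(1.303e+10) = 101.15 dB SPL.

101.1 dB SPL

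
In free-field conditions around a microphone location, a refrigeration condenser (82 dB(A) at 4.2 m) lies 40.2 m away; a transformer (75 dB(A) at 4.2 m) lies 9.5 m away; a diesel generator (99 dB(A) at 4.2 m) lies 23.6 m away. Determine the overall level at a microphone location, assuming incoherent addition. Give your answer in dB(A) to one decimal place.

First find each source's level at the receiver (point-source: −20·log₁₀(r/r_ref)), then combine on an intensity basis.
refrigeration condenser: 82 − 20·log₁₀(40.2/4.2) = 82 − 19.62 = 62.38 dB(A).
transformer: 75 − 20·log₁₀(9.5/4.2) = 75 − 7.09 = 67.91 dB(A).
diesel generator: 99 − 20·log₁₀(23.6/4.2) = 99 − 14.99 = 84.01 dB(A).
Σ 10^(L/10) = 2.595e+08 → L_total = 10·log₁₀(2.595e+08) = 84.14 dB(A).

84.1 dB(A)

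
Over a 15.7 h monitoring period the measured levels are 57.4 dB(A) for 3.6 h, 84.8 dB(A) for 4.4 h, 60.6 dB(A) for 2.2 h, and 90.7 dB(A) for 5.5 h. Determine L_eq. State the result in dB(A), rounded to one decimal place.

87.0 dB(A)

Weight each interval's intensity by its duration and average over T = 15.7 h:
Σ tᵢ·10^(Lᵢ/10) = 3.6·10^(57.4/10) + 4.4·10^(84.8/10) + 2.2·10^(60.6/10) + 5.5·10^(90.7/10) = 7.795e+09.
L_eq = 10·log₁₀(7.795e+09/15.7) = 86.96 dB(A).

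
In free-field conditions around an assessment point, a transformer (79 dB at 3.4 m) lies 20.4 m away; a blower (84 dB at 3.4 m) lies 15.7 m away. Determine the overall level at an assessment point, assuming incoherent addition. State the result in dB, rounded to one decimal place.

71.5 dB

Apply inverse-square spreading to bring every level to the receiver, then sum 10^(L/10).
transformer: 79 − 20·log₁₀(20.4/3.4) = 79 − 15.56 = 63.44 dB.
blower: 84 − 20·log₁₀(15.7/3.4) = 84 − 13.29 = 70.71 dB.
Σ 10^(L/10) = 1.399e+07 → L_total = 10·log₁₀(1.399e+07) = 71.46 dB.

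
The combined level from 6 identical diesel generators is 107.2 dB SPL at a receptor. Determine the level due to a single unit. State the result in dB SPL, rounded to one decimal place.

99.4 dB SPL

For N identical incoherent sources L_total = L₁ + 10·log₁₀ N, so L₁ = 107.2 − 10·log₁₀(6) = 107.2 − 7.782.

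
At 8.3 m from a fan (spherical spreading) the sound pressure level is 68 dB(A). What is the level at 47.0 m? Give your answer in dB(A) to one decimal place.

52.9 dB(A)

For a point source, L₂ = L₁ − 20·log₁₀(r₂/r₁).
L₂ = 68 − 20·log₁₀(47.0/8.3) = 68 − 15.060 = 52.94 dB(A).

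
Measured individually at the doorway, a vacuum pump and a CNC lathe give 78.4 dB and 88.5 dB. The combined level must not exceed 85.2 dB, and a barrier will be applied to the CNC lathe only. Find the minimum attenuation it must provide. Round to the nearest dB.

The untreated sources together contribute 10^(78.4/10) = 6.918e+07, i.e. 78.40 dB.
To meet 85.2 dB overall, the treated CNC lathe may contribute at most 10^(85.2/10) − 6.918e+07 = 2.619e+08, i.e. 84.18 dB.
Required insertion loss = 88.5 − 84.18 = 4.32 dB.

4 dB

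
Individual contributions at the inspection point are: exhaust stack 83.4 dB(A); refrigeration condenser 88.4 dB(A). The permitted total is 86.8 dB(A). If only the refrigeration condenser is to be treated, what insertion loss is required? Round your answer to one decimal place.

4.3 dB

Fixed contribution from the other source: Σ 10^(L/10) = 10^(83.4/10) = 2.188e+08 (83.40 dB(A)).
The limit corresponds to 10^(86.8/10) = 4.786e+08; subtracting the fixed part leaves 2.599e+08 for the refrigeration condenser, i.e. 84.15 dB(A).
Required insertion loss = 88.4 − 84.15 = 4.25 dB.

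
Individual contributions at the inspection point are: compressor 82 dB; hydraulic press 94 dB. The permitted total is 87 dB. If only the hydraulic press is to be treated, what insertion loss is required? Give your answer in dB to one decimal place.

The untreated sources together contribute 10^(82/10) = 1.585e+08, i.e. 82.00 dB.
The limit corresponds to 10^(87/10) = 5.012e+08; subtracting the fixed part leaves 3.427e+08 for the hydraulic press, i.e. 85.35 dB.
Required insertion loss = 94 − 85.35 = 8.65 dB.

8.7 dB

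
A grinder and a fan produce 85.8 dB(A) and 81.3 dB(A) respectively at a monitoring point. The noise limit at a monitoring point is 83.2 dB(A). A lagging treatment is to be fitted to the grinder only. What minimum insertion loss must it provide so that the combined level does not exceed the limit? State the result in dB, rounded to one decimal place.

Fixed contribution from the other source: Σ 10^(L/10) = 10^(81.3/10) = 1.349e+08 (81.30 dB(A)).
To meet 83.2 dB(A) overall, the treated grinder may contribute at most 10^(83.2/10) − 1.349e+08 = 7.403e+07, i.e. 78.69 dB(A).
Required insertion loss = 85.8 − 78.69 = 7.11 dB.

7.1 dB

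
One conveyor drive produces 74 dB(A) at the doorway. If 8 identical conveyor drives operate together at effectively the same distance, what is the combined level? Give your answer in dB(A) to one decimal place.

83.0 dB(A)

With 8 equal, uncorrelated contributions the intensity is 8× that of one unit, giving a rise of 10·log₁₀ 8.
L_total = 74 + 10·log₁₀(8) = 74 + 9.031 = 83.03 dB(A).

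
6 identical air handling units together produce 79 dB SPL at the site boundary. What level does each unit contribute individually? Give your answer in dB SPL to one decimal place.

71.2 dB SPL

For N identical incoherent sources L_total = L₁ + 10·log₁₀ N, so L₁ = 79 − 10·log₁₀(6) = 79 − 7.782.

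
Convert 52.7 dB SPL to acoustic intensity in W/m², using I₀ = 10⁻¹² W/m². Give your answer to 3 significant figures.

I/I₀ = 10^(52.7/10) = 1.862e+05, so I = 1.862e+05 × 10⁻¹² W/m².

1.86e-07 W/m²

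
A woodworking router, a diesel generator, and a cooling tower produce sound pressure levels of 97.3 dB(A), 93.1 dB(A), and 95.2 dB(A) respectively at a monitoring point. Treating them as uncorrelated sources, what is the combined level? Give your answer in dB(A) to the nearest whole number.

For uncorrelated sources the intensities add, so convert each level to linear form, sum, and take 10·log₁₀ of the total.
Σ 10^(L/10) = 10^(97.3/10) + 10^(93.1/10) + 10^(95.2/10) = 1.072e+10.
L_total = 10·log₁₀(1.072e+10) = 100.30 dB(A).

100 dB(A)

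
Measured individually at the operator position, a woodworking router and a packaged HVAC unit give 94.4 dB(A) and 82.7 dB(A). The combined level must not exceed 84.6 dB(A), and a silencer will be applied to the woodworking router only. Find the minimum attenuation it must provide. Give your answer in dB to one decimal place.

Everything except the woodworking router sums to 10^(82.7/10) = 1.862e+08 in linear terms, 82.70 dB(A).
The limit corresponds to 10^(84.6/10) = 2.884e+08; subtracting the fixed part leaves 1.022e+08 for the woodworking router, i.e. 80.09 dB(A).
Required insertion loss = 94.4 − 80.09 = 14.31 dB.

14.3 dB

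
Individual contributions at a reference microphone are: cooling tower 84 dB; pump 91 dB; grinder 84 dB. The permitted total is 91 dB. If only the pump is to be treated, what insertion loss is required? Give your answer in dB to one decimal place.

The untreated sources together contribute 10^(84/10) + 10^(84/10) = 5.024e+08, i.e. 87.01 dB.
To meet 91 dB overall, the treated pump may contribute at most 10^(91/10) − 5.024e+08 = 7.565e+08, i.e. 88.79 dB.
Required insertion loss = 91 − 88.79 = 2.21 dB.

2.2 dB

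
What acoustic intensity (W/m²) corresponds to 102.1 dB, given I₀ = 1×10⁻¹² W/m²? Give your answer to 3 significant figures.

0.0162 W/m²

I = I₀·10^(L/10) = 10⁻¹² × 10^(102.1/10) = 10^(-1.790).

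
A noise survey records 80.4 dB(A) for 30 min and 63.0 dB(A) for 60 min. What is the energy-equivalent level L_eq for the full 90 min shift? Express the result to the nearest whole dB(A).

The energy average is taken in the linear domain: L_eq = 10·log₁₀[(Σ tᵢ·10^(Lᵢ/10))/T], T = 90 min.
Σ tᵢ·10^(Lᵢ/10) = 30·10^(80.4/10) + 60·10^(63.0/10) = 3.409e+09.
L_eq = 10·log₁₀(3.409e+09/90) = 75.78 dB(A).

76 dB(A)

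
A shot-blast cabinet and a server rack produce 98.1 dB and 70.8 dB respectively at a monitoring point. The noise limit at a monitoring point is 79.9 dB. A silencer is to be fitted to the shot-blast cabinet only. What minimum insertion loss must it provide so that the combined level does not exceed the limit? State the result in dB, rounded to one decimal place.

18.8 dB

Everything except the shot-blast cabinet sums to 10^(70.8/10) = 1.202e+07 in linear terms, 70.80 dB.
To meet 79.9 dB overall, the treated shot-blast cabinet may contribute at most 10^(79.9/10) − 1.202e+07 = 8.570e+07, i.e. 79.33 dB.
So the shot-blast cabinet must be reduced from 98.1 to 79.33 dB: IL = 18.77 dB.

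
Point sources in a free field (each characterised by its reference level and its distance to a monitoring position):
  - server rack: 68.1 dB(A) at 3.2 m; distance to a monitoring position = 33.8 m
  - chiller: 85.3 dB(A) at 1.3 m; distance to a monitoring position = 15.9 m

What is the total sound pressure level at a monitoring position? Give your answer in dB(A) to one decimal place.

63.7 dB(A)

Apply inverse-square spreading to bring every level to the receiver, then sum 10^(L/10).
server rack: 68.1 − 20·log₁₀(33.8/3.2) = 68.1 − 20.48 = 47.62 dB(A).
chiller: 85.3 − 20·log₁₀(15.9/1.3) = 85.3 − 21.75 = 63.55 dB(A).
Σ 10^(L/10) = 2.323e+06 → L_total = 10·log₁₀(2.323e+06) = 63.66 dB(A).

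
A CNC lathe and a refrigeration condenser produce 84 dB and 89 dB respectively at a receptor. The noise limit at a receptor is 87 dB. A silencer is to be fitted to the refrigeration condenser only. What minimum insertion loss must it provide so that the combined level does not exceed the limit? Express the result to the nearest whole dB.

5 dB

Everything except the refrigeration condenser sums to 10^(84/10) = 2.512e+08 in linear terms, 84.00 dB.
To meet 87 dB overall, the treated refrigeration condenser may contribute at most 10^(87/10) − 2.512e+08 = 2.500e+08, i.e. 83.98 dB.
Required insertion loss = 89 − 83.98 = 5.02 dB.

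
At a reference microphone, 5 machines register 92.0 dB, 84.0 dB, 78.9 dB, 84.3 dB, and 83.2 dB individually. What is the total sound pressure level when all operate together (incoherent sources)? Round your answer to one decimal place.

For uncorrelated sources the intensities add, so convert each level to linear form, sum, and take 10·log₁₀ of the total.
Σ 10^(L/10) = 10^(92.0/10) + 10^(84.0/10) + 10^(78.9/10) + 10^(84.3/10) + 10^(83.2/10) = 2.392e+09.
L_total = 10·log₁₀(2.392e+09) = 93.79 dB.

93.8 dB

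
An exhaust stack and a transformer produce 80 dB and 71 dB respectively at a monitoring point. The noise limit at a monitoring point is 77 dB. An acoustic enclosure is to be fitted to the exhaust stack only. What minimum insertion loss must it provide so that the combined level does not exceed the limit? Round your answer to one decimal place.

4.3 dB

Fixed contribution from the other source: Σ 10^(L/10) = 10^(71/10) = 1.259e+07 (71.00 dB).
To meet 77 dB overall, the treated exhaust stack may contribute at most 10^(77/10) − 1.259e+07 = 3.753e+07, i.e. 75.74 dB.
So the exhaust stack must be reduced from 80 to 75.74 dB: IL = 4.26 dB.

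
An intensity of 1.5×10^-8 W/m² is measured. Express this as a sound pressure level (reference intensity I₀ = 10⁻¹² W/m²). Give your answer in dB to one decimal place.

41.8 dB

L = 10·log₁₀(I/I₀) = 10·log₁₀(1.5×10^-8/10⁻¹²) = 10·log₁₀(1.5×10^4).
L = 10·(0.1761 + 4) = 41.76 dB.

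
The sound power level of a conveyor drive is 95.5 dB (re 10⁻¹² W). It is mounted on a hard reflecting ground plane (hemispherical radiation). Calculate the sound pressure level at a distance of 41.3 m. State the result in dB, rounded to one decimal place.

55.2 dB

Free-field hemispherical radiation: L_p = L_w − 10·log₁₀(2π·r²), r = 41.3 m.
2π·r² = 1.072e+04 m², 10·log₁₀ of that is 40.301 dB.
L_p = 95.5 − 40.301 = 55.20 dB.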